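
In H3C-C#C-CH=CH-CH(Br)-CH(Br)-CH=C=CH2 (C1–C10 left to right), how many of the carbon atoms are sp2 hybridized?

C1: sp3
C2: sp
C3: sp
C4: sp2 ✓
C5: sp2 ✓
C6: sp3
C7: sp3
C8: sp2 ✓
C9: sp
C10: sp2 ✓
C4, C5, C8, C10 → 4 sp2 carbons.

4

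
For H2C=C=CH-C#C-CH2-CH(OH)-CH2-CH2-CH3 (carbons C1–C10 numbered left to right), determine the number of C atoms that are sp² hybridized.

C1: sp2 ✓
C2: sp
C3: sp2 ✓
C4: sp
C5: sp
C6: sp3
C7: sp3
C8: sp3
C9: sp3
C10: sp3
C1, C3 → 2 sp2 carbons.

2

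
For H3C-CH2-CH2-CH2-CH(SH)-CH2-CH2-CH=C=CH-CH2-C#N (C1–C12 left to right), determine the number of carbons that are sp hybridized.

2

C1: sp3
C2: sp3
C3: sp3
C4: sp3
C5: sp3
C6: sp3
C7: sp3
C8: sp2
C9: sp ✓
C10: sp2
C11: sp3
C12: sp ✓
C9, C12 → 2 sp carbons.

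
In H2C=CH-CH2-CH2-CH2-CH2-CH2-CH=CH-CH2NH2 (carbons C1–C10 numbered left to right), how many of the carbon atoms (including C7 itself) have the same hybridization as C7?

6

C7 is sp3 (only σ bonds).
C1: sp2
C2: sp2
C3: sp3 ✓
C4: sp3 ✓
C5: sp3 ✓
C6: sp3 ✓
C7: sp3 ✓
C8: sp2
C9: sp2
C10: sp3 ✓
6 carbons are sp3.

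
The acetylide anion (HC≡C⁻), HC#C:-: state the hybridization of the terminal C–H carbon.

The terminal C–H carbon: 2 σ bonds, plus two π bonds — 2 electron domains, sp.

sp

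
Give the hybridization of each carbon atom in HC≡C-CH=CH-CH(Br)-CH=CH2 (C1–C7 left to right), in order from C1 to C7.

C1 sp, C2 sp, C3 sp2, C4 sp2, C5 sp3, C6 sp2, C7 sp2

C1: 2 σ bonds, plus two π bonds — 2 electron domains, sp.
C2 (2 σ bonds, plus two π bonds) has steric number 2: sp.
C3 has 3 σ bonds, plus one π bond: steric number 3 → sp2.
C4 is sp2: 3 σ bonds, plus one π bond, 3 electron-density regions.
C5 is sp3: 4 σ bonds, 4 electron-density regions.
C6 has 3 σ bonds, plus one π bond: steric number 3 → sp2.
C7 (3 σ bonds, plus one π bond) has steric number 3: sp2.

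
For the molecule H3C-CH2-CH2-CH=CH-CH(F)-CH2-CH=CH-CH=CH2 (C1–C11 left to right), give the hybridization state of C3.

sp3

C3 (4 σ bonds) has steric number 4: sp3.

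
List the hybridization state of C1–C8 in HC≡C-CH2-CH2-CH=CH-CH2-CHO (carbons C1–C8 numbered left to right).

C1 has 2 σ bonds, plus two π bonds: steric number 2 → sp.
C2: 2 σ bonds, plus two π bonds — 2 electron domains, sp.
C3 is sp3: 4 σ bonds, 4 electron-density regions.
C4 — 4 σ bonds. Steric number 4, so sp3.
C5 — 3 σ bonds, plus one π bond. Steric number 3, so sp2.
C6 has 3 σ bonds, plus one π bond: steric number 3 → sp2.
C7 carries 4 σ bonds, giving a steric number of 4, so it is sp3.
C8 has 3 σ bonds, plus one π bond: steric number 3 → sp2.

C1 sp, C2 sp, C3 sp3, C4 sp3, C5 sp2, C6 sp2, C7 sp3, C8 sp2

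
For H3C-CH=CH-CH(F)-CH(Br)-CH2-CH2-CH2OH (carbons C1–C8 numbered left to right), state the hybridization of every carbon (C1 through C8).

C1 — 4 σ bonds. Steric number 4, so sp3.
C2 (3 σ bonds, plus one π bond) has steric number 3: sp2.
C3 — 3 σ bonds, plus one π bond. Steric number 3, so sp2.
C4: 4 σ bonds; 4 regions of electron density → sp3.
C5 has 4 σ bonds: steric number 4 → sp3.
C6: 4 σ bonds; 4 regions of electron density → sp3.
C7 has 4 σ bonds: steric number 4 → sp3.
C8 — 4 σ bonds. Steric number 4, so sp3.

C1 sp3, C2 sp2, C3 sp2, C4 sp3, C5 sp3, C6 sp3, C7 sp3, C8 sp3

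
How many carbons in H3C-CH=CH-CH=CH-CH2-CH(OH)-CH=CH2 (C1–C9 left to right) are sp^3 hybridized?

3

C1: sp3 ✓
C2: sp2
C3: sp2
C4: sp2
C5: sp2
C6: sp3 ✓
C7: sp3 ✓
C8: sp2
C9: sp2
C1, C6, C7 → 3 sp3 carbons.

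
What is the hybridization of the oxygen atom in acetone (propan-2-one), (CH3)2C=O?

sp2

One σ bond + two lone pairs = steric number 3 → sp2.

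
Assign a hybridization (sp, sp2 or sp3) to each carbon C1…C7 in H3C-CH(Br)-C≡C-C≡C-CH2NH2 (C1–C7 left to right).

C1 (4 σ bonds) has steric number 4: sp3.
C2: 4 σ bonds — 4 electron domains, sp3.
C3: 2 σ bonds, plus two π bonds — 2 electron domains, sp.
C4 is sp: 2 σ bonds, plus two π bonds, 2 electron-density regions.
C5: 2 σ bonds, plus two π bonds; 2 regions of electron density → sp.
C6 has 2 σ bonds, plus two π bonds: steric number 2 → sp.
C7 is sp3: 4 σ bonds, 4 electron-density regions.

C1 sp3, C2 sp3, C3 sp, C4 sp, C5 sp, C6 sp, C7 sp3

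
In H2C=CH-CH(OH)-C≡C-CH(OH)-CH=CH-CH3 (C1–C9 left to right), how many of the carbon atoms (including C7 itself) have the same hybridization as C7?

4

C7 is sp2 (one π bond).
C1: sp2 ✓
C2: sp2 ✓
C3: sp3
C4: sp
C5: sp
C6: sp3
C7: sp2 ✓
C8: sp2 ✓
C9: sp3
4 carbons are sp2.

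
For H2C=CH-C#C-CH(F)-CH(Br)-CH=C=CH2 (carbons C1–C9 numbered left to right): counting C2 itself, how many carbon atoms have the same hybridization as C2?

C2 is sp2 (one π bond).
C1: sp2 ✓
C2: sp2 ✓
C3: sp
C4: sp
C5: sp3
C6: sp3
C7: sp2 ✓
C8: sp
C9: sp2 ✓
4 carbons are sp2.

4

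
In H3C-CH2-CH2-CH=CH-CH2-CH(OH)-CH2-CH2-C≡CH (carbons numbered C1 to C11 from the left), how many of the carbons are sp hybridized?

C1: sp3
C2: sp3
C3: sp3
C4: sp2
C5: sp2
C6: sp3
C7: sp3
C8: sp3
C9: sp3
C10: sp ✓
C11: sp ✓
C10, C11 → 2 sp carbons.

2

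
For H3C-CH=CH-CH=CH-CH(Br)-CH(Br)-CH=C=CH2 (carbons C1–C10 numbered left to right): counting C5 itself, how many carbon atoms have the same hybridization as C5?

C5 is sp2 (one π bond).
C1: sp3
C2: sp2 ✓
C3: sp2 ✓
C4: sp2 ✓
C5: sp2 ✓
C6: sp3
C7: sp3
C8: sp2 ✓
C9: sp
C10: sp2 ✓
6 carbons are sp2.

6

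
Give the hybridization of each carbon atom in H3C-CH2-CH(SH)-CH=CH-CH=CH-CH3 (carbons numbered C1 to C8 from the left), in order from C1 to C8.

C1 sp3, C2 sp3, C3 sp3, C4 sp2, C5 sp2, C6 sp2, C7 sp2, C8 sp3

C1 — 4 σ bonds. Steric number 4, so sp3.
C2 (4 σ bonds) has steric number 4: sp3.
C3 is sp3: 4 σ bonds, 4 electron-density regions.
C4 carries 3 σ bonds, plus one π bond, giving a steric number of 3, so it is sp2.
C5 carries 3 σ bonds, plus one π bond, giving a steric number of 3, so it is sp2.
C6: 3 σ bonds, plus one π bond — 3 electron domains, sp2.
C7 has 3 σ bonds, plus one π bond: steric number 3 → sp2.
C8 (4 σ bonds) has steric number 4: sp3.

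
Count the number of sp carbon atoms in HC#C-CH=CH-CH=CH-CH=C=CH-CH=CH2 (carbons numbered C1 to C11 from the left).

3

C1: sp ✓
C2: sp ✓
C3: sp2
C4: sp2
C5: sp2
C6: sp2
C7: sp2
C8: sp ✓
C9: sp2
C10: sp2
C11: sp2
C1, C2, C8 → 3 sp carbons.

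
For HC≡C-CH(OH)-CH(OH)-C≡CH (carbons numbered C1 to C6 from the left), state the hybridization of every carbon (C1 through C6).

C1 — 2 σ bonds, plus two π bonds. Steric number 2, so sp.
C2 has 2 σ bonds, plus two π bonds: steric number 2 → sp.
C3: 4 σ bonds; 4 regions of electron density → sp3.
C4 (4 σ bonds) has steric number 4: sp3.
C5 carries 2 σ bonds, plus two π bonds, giving a steric number of 2, so it is sp.
C6 (2 σ bonds, plus two π bonds) has steric number 2: sp.

C1 sp, C2 sp, C3 sp3, C4 sp3, C5 sp, C6 sp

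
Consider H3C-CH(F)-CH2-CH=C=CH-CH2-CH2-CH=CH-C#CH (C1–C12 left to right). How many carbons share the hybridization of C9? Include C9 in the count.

C9 is sp2 (one π bond).
C1: sp3
C2: sp3
C3: sp3
C4: sp2 ✓
C5: sp
C6: sp2 ✓
C7: sp3
C8: sp3
C9: sp2 ✓
C10: sp2 ✓
C11: sp
C12: sp
4 carbons are sp2.

4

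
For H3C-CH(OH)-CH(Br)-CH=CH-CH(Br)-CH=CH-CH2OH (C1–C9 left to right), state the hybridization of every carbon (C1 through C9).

C1 is sp3: 4 σ bonds, 4 electron-density regions.
C2 (4 σ bonds) has steric number 4: sp3.
C3 is sp3: 4 σ bonds, 4 electron-density regions.
C4 has 3 σ bonds, plus one π bond: steric number 3 → sp2.
C5 is sp2: 3 σ bonds, plus one π bond, 3 electron-density regions.
C6 carries 4 σ bonds, giving a steric number of 4, so it is sp3.
C7 is sp2: 3 σ bonds, plus one π bond, 3 electron-density regions.
C8: 3 σ bonds, plus one π bond; 3 regions of electron density → sp2.
C9: 4 σ bonds — 4 electron domains, sp3.

C1 sp3, C2 sp3, C3 sp3, C4 sp2, C5 sp2, C6 sp3, C7 sp2, C8 sp2, C9 sp3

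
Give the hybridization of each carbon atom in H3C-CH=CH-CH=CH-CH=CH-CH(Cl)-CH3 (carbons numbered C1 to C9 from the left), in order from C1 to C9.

C1 (4 σ bonds) has steric number 4: sp3.
C2 has 3 σ bonds, plus one π bond: steric number 3 → sp2.
C3 is sp2: 3 σ bonds, plus one π bond, 3 electron-density regions.
C4: 3 σ bonds, plus one π bond — 3 electron domains, sp2.
C5 has 3 σ bonds, plus one π bond: steric number 3 → sp2.
C6: 3 σ bonds, plus one π bond; 3 regions of electron density → sp2.
C7 (3 σ bonds, plus one π bond) has steric number 3: sp2.
C8 (4 σ bonds) has steric number 4: sp3.
C9 — 4 σ bonds. Steric number 4, so sp3.

C1 sp3, C2 sp2, C3 sp2, C4 sp2, C5 sp2, C6 sp2, C7 sp2, C8 sp3, C9 sp3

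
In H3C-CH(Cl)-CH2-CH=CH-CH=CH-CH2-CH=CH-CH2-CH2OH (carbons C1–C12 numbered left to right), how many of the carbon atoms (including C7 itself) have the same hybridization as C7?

6

C7 is sp2 (one π bond).
C1: sp3
C2: sp3
C3: sp3
C4: sp2 ✓
C5: sp2 ✓
C6: sp2 ✓
C7: sp2 ✓
C8: sp3
C9: sp2 ✓
C10: sp2 ✓
C11: sp3
C12: sp3
6 carbons are sp2.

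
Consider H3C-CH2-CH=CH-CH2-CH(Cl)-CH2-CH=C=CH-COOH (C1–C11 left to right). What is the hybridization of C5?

sp^3

C5 (4 σ bonds) has steric number 4: sp3.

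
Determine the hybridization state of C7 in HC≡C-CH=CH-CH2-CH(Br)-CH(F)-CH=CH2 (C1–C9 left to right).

C7 (4 σ bonds) has steric number 4: sp3.

sp^3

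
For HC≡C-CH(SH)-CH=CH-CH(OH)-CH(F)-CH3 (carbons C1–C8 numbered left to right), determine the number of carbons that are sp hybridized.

C1: sp ✓
C2: sp ✓
C3: sp3
C4: sp2
C5: sp2
C6: sp3
C7: sp3
C8: sp3
C1, C2 → 2 sp carbons.

2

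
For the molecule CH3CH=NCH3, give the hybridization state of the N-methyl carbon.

The N-methyl carbon has 4 σ bonds: steric number 4 → sp3.

sp3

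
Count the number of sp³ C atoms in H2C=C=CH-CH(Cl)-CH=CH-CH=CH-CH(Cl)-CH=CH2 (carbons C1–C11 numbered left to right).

C1: sp2
C2: sp
C3: sp2
C4: sp3 ✓
C5: sp2
C6: sp2
C7: sp2
C8: sp2
C9: sp3 ✓
C10: sp2
C11: sp2
C4, C9 → 2 sp3 carbons.

2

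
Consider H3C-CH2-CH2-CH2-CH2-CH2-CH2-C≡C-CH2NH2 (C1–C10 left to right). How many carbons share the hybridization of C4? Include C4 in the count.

8

C4 is sp3 (only σ bonds).
C1: sp3 ✓
C2: sp3 ✓
C3: sp3 ✓
C4: sp3 ✓
C5: sp3 ✓
C6: sp3 ✓
C7: sp3 ✓
C8: sp
C9: sp
C10: sp3 ✓
8 carbons are sp3.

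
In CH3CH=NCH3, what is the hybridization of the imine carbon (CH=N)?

sp²

The imine carbon (CH=N) carries 3 σ bonds, plus one π bond, giving a steric number of 3, so it is sp2.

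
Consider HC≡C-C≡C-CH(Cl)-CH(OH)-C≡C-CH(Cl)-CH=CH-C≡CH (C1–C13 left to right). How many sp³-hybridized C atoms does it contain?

C1: sp
C2: sp
C3: sp
C4: sp
C5: sp3 ✓
C6: sp3 ✓
C7: sp
C8: sp
C9: sp3 ✓
C10: sp2
C11: sp2
C12: sp
C13: sp
C5, C6, C9 → 3 sp3 carbons.

3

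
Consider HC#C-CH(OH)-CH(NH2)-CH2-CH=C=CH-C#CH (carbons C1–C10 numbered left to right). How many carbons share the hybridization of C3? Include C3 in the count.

C3 is sp3 (only σ bonds).
C1: sp
C2: sp
C3: sp3 ✓
C4: sp3 ✓
C5: sp3 ✓
C6: sp2
C7: sp
C8: sp2
C9: sp
C10: sp
3 carbons are sp3.

3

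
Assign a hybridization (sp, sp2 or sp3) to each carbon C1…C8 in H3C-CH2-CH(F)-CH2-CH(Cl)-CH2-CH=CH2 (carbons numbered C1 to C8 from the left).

C1 sp3, C2 sp3, C3 sp3, C4 sp3, C5 sp3, C6 sp3, C7 sp2, C8 sp2

C1 (4 σ bonds) has steric number 4: sp3.
C2 carries 4 σ bonds, giving a steric number of 4, so it is sp3.
C3 — 4 σ bonds. Steric number 4, so sp3.
C4 carries 4 σ bonds, giving a steric number of 4, so it is sp3.
C5 has 4 σ bonds: steric number 4 → sp3.
C6 has 4 σ bonds: steric number 4 → sp3.
C7 carries 3 σ bonds, plus one π bond, giving a steric number of 3, so it is sp2.
C8: 3 σ bonds, plus one π bond; 3 regions of electron density → sp2.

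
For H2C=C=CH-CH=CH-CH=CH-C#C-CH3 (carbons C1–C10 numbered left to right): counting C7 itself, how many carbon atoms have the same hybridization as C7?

C7 is sp2 (one π bond).
C1: sp2 ✓
C2: sp
C3: sp2 ✓
C4: sp2 ✓
C5: sp2 ✓
C6: sp2 ✓
C7: sp2 ✓
C8: sp
C9: sp
C10: sp3
6 carbons are sp2.

6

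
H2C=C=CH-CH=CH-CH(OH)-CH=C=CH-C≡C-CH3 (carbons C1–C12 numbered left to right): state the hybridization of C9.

C9: 3 σ bonds, plus one π bond — 3 electron domains, sp2.

sp2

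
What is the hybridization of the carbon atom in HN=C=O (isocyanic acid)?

The carbon atom: 2 σ bonds, plus two π bonds — 2 electron domains, sp.

sp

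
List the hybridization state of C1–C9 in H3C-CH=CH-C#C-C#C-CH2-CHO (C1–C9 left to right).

C1 is sp3: 4 σ bonds, 4 electron-density regions.
C2 — 3 σ bonds, plus one π bond. Steric number 3, so sp2.
C3 carries 3 σ bonds, plus one π bond, giving a steric number of 3, so it is sp2.
C4 has 2 σ bonds, plus two π bonds: steric number 2 → sp.
C5: 2 σ bonds, plus two π bonds — 2 electron domains, sp.
C6 — 2 σ bonds, plus two π bonds. Steric number 2, so sp.
C7 has 2 σ bonds, plus two π bonds: steric number 2 → sp.
C8: 4 σ bonds — 4 electron domains, sp3.
C9 is sp2: 3 σ bonds, plus one π bond, 3 electron-density regions.

C1 sp3, C2 sp2, C3 sp2, C4 sp, C5 sp, C6 sp, C7 sp, C8 sp3, C9 sp2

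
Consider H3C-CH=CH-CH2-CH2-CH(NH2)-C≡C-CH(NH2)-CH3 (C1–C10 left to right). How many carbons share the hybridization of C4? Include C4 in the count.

C4 is sp3 (only σ bonds).
C1: sp3 ✓
C2: sp2
C3: sp2
C4: sp3 ✓
C5: sp3 ✓
C6: sp3 ✓
C7: sp
C8: sp
C9: sp3 ✓
C10: sp3 ✓
6 carbons are sp3.

6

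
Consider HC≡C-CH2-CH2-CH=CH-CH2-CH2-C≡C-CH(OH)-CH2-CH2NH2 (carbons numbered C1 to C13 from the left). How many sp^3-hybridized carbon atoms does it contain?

C1: sp
C2: sp
C3: sp3 ✓
C4: sp3 ✓
C5: sp2
C6: sp2
C7: sp3 ✓
C8: sp3 ✓
C9: sp
C10: sp
C11: sp3 ✓
C12: sp3 ✓
C13: sp3 ✓
C3, C4, C7, C8, C11, C12, C13 → 7 sp3 carbons.

7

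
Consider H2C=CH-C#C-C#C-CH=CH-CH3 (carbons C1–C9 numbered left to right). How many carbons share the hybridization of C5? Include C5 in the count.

C5 is sp (two π bonds).
C1: sp2
C2: sp2
C3: sp ✓
C4: sp ✓
C5: sp ✓
C6: sp ✓
C7: sp2
C8: sp2
C9: sp3
4 carbons are sp.

4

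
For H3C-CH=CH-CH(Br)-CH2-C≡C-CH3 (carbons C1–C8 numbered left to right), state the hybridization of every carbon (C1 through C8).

C1 is sp3: 4 σ bonds, 4 electron-density regions.
C2 carries 3 σ bonds, plus one π bond, giving a steric number of 3, so it is sp2.
C3: 3 σ bonds, plus one π bond — 3 electron domains, sp2.
C4 is sp3: 4 σ bonds, 4 electron-density regions.
C5 is sp3: 4 σ bonds, 4 electron-density regions.
C6: 2 σ bonds, plus two π bonds — 2 electron domains, sp.
C7 is sp: 2 σ bonds, plus two π bonds, 2 electron-density regions.
C8 — 4 σ bonds. Steric number 4, so sp3.

C1 sp3, C2 sp2, C3 sp2, C4 sp3, C5 sp3, C6 sp, C7 sp, C8 sp3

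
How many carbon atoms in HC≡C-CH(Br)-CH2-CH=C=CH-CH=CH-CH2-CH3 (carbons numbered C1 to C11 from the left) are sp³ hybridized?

C1: sp
C2: sp
C3: sp3 ✓
C4: sp3 ✓
C5: sp2
C6: sp
C7: sp2
C8: sp2
C9: sp2
C10: sp3 ✓
C11: sp3 ✓
C3, C4, C10, C11 → 4 sp3 carbons.

4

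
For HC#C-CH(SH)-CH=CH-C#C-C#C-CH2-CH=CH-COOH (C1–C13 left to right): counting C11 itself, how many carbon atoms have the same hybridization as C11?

C11 is sp2 (one π bond).
C1: sp
C2: sp
C3: sp3
C4: sp2 ✓
C5: sp2 ✓
C6: sp
C7: sp
C8: sp
C9: sp
C10: sp3
C11: sp2 ✓
C12: sp2 ✓
C13: sp2 ✓
5 carbons are sp2.

5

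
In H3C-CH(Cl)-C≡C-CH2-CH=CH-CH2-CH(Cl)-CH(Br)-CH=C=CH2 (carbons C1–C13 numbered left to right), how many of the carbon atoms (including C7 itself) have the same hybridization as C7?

C7 is sp2 (one π bond).
C1: sp3
C2: sp3
C3: sp
C4: sp
C5: sp3
C6: sp2 ✓
C7: sp2 ✓
C8: sp3
C9: sp3
C10: sp3
C11: sp2 ✓
C12: sp
C13: sp2 ✓
4 carbons are sp2.

4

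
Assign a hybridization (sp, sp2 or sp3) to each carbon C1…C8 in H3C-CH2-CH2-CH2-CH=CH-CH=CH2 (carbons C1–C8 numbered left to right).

C1 is sp3: 4 σ bonds, 4 electron-density regions.
C2: 4 σ bonds — 4 electron domains, sp3.
C3 carries 4 σ bonds, giving a steric number of 4, so it is sp3.
C4: 4 σ bonds — 4 electron domains, sp3.
C5: 3 σ bonds, plus one π bond; 3 regions of electron density → sp2.
C6 (3 σ bonds, plus one π bond) has steric number 3: sp2.
C7 (3 σ bonds, plus one π bond) has steric number 3: sp2.
C8 carries 3 σ bonds, plus one π bond, giving a steric number of 3, so it is sp2.

C1 sp3, C2 sp3, C3 sp3, C4 sp3, C5 sp2, C6 sp2, C7 sp2, C8 sp2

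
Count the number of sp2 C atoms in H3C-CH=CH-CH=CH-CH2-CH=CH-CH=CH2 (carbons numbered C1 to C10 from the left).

8

C1: sp3
C2: sp2 ✓
C3: sp2 ✓
C4: sp2 ✓
C5: sp2 ✓
C6: sp3
C7: sp2 ✓
C8: sp2 ✓
C9: sp2 ✓
C10: sp2 ✓
C2, C3, C4, C5, C7, C8, C9, C10 → 8 sp2 carbons.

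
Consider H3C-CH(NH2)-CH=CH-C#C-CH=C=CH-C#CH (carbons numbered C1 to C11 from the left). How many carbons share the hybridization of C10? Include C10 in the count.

C10 is sp (two π bonds).
C1: sp3
C2: sp3
C3: sp2
C4: sp2
C5: sp ✓
C6: sp ✓
C7: sp2
C8: sp ✓
C9: sp2
C10: sp ✓
C11: sp ✓
5 carbons are sp.

5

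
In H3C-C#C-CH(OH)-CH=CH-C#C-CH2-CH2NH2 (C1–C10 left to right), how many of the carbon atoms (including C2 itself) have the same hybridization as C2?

4

C2 is sp (two π bonds).
C1: sp3
C2: sp ✓
C3: sp ✓
C4: sp3
C5: sp2
C6: sp2
C7: sp ✓
C8: sp ✓
C9: sp3
C10: sp3
4 carbons are sp.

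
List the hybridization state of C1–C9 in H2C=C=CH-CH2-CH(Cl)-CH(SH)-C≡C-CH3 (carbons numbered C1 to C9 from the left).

C1 (3 σ bonds, plus one π bond) has steric number 3: sp2.
C2 (2 σ bonds, plus two π bonds) has steric number 2: sp.
C3 carries 3 σ bonds, plus one π bond, giving a steric number of 3, so it is sp2.
C4: 4 σ bonds — 4 electron domains, sp3.
C5 carries 4 σ bonds, giving a steric number of 4, so it is sp3.
C6: 4 σ bonds; 4 regions of electron density → sp3.
C7 has 2 σ bonds, plus two π bonds: steric number 2 → sp.
C8 — 2 σ bonds, plus two π bonds. Steric number 2, so sp.
C9 (4 σ bonds) has steric number 4: sp3.

C1 sp2, C2 sp, C3 sp2, C4 sp3, C5 sp3, C6 sp3, C7 sp, C8 sp, C9 sp3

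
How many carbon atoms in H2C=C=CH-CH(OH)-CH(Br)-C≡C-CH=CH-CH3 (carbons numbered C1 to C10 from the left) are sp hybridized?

C1: sp2
C2: sp ✓
C3: sp2
C4: sp3
C5: sp3
C6: sp ✓
C7: sp ✓
C8: sp2
C9: sp2
C10: sp3
C2, C6, C7 → 3 sp carbons.

3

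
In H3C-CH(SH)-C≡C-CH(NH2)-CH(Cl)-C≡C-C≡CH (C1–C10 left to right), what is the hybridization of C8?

sp

C8: 2 σ bonds, plus two π bonds; 2 regions of electron density → sp.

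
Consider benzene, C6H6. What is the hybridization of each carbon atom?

Every ring carbon has three σ bonds and contributes one p electron to the aromatic π system.

sp2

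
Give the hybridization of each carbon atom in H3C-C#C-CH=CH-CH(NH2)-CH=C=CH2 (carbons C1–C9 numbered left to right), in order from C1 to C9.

C1 sp3, C2 sp, C3 sp, C4 sp2, C5 sp2, C6 sp3, C7 sp2, C8 sp, C9 sp2

C1 has 4 σ bonds: steric number 4 → sp3.
C2 is sp: 2 σ bonds, plus two π bonds, 2 electron-density regions.
C3: 2 σ bonds, plus two π bonds — 2 electron domains, sp.
C4: 3 σ bonds, plus one π bond — 3 electron domains, sp2.
C5 is sp2: 3 σ bonds, plus one π bond, 3 electron-density regions.
C6 is sp3: 4 σ bonds, 4 electron-density regions.
C7: 3 σ bonds, plus one π bond — 3 electron domains, sp2.
C8: 2 σ bonds, plus two π bonds; 2 regions of electron density → sp.
C9 — 3 σ bonds, plus one π bond. Steric number 3, so sp2.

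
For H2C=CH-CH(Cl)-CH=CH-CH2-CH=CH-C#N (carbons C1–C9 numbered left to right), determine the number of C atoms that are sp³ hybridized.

C1: sp2
C2: sp2
C3: sp3 ✓
C4: sp2
C5: sp2
C6: sp3 ✓
C7: sp2
C8: sp2
C9: sp
C3, C6 → 2 sp3 carbons.

2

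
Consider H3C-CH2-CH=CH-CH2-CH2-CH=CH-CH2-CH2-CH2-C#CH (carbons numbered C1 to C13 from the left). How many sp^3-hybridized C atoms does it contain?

C1: sp3 ✓
C2: sp3 ✓
C3: sp2
C4: sp2
C5: sp3 ✓
C6: sp3 ✓
C7: sp2
C8: sp2
C9: sp3 ✓
C10: sp3 ✓
C11: sp3 ✓
C12: sp
C13: sp
C1, C2, C5, C6, C9, C10, C11 → 7 sp3 carbons.

7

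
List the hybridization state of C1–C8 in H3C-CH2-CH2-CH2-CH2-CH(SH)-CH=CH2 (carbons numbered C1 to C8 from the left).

C1: 4 σ bonds; 4 regions of electron density → sp3.
C2 — 4 σ bonds. Steric number 4, so sp3.
C3 is sp3: 4 σ bonds, 4 electron-density regions.
C4 — 4 σ bonds. Steric number 4, so sp3.
C5 is sp3: 4 σ bonds, 4 electron-density regions.
C6: 4 σ bonds — 4 electron domains, sp3.
C7 carries 3 σ bonds, plus one π bond, giving a steric number of 3, so it is sp2.
C8 — 3 σ bonds, plus one π bond. Steric number 3, so sp2.

C1 sp3, C2 sp3, C3 sp3, C4 sp3, C5 sp3, C6 sp3, C7 sp2, C8 sp2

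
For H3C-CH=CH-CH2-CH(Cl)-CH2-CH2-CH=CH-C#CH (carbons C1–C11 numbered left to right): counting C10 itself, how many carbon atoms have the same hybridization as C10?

2

C10 is sp (two π bonds).
C1: sp3
C2: sp2
C3: sp2
C4: sp3
C5: sp3
C6: sp3
C7: sp3
C8: sp2
C9: sp2
C10: sp ✓
C11: sp ✓
2 carbons are sp.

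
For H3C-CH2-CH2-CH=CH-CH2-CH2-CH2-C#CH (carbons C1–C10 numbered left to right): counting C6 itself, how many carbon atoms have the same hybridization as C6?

C6 is sp3 (only σ bonds).
C1: sp3 ✓
C2: sp3 ✓
C3: sp3 ✓
C4: sp2
C5: sp2
C6: sp3 ✓
C7: sp3 ✓
C8: sp3 ✓
C9: sp
C10: sp
6 carbons are sp3.

6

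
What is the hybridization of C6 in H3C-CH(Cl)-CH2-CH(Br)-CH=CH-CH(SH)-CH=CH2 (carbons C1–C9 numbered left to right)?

sp^2

C6: 3 σ bonds, plus one π bond — 3 electron domains, sp2.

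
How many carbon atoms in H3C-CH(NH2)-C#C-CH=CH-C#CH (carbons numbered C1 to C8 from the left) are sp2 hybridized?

C1: sp3
C2: sp3
C3: sp
C4: sp
C5: sp2 ✓
C6: sp2 ✓
C7: sp
C8: sp
C5, C6 → 2 sp2 carbons.

2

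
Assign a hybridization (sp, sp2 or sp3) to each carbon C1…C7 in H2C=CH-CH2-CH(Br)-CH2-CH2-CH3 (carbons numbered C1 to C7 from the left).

C1 sp2, C2 sp2, C3 sp3, C4 sp3, C5 sp3, C6 sp3, C7 sp3

C1 has 3 σ bonds, plus one π bond: steric number 3 → sp2.
C2 has 3 σ bonds, plus one π bond: steric number 3 → sp2.
C3 — 4 σ bonds. Steric number 4, so sp3.
C4 — 4 σ bonds. Steric number 4, so sp3.
C5 has 4 σ bonds: steric number 4 → sp3.
C6 has 4 σ bonds: steric number 4 → sp3.
C7 (4 σ bonds) has steric number 4: sp3.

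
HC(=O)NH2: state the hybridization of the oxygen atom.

sp^2

The oxygen atom (1 σ bond and 2 lone pairs, plus one π bond) has steric number 3: sp2.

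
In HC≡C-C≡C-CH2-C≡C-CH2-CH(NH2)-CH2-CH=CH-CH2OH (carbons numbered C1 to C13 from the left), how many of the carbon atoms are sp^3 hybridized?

C1: sp
C2: sp
C3: sp
C4: sp
C5: sp3 ✓
C6: sp
C7: sp
C8: sp3 ✓
C9: sp3 ✓
C10: sp3 ✓
C11: sp2
C12: sp2
C13: sp3 ✓
C5, C8, C9, C10, C13 → 5 sp3 carbons.

5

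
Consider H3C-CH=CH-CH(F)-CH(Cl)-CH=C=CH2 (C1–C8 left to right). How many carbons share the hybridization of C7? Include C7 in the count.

1

C7 is sp (two π bonds).
C1: sp3
C2: sp2
C3: sp2
C4: sp3
C5: sp3
C6: sp2
C7: sp ✓
C8: sp2
1 carbon is sp.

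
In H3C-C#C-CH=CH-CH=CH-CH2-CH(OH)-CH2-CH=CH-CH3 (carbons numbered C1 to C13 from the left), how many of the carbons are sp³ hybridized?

5

C1: sp3 ✓
C2: sp
C3: sp
C4: sp2
C5: sp2
C6: sp2
C7: sp2
C8: sp3 ✓
C9: sp3 ✓
C10: sp3 ✓
C11: sp2
C12: sp2
C13: sp3 ✓
C1, C8, C9, C10, C13 → 5 sp3 carbons.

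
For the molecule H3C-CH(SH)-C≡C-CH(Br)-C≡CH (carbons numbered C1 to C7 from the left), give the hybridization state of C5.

sp3

C5: 4 σ bonds; 4 regions of electron density → sp3.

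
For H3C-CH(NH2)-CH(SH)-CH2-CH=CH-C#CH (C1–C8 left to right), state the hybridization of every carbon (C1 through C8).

C1 is sp3: 4 σ bonds, 4 electron-density regions.
C2: 4 σ bonds; 4 regions of electron density → sp3.
C3 is sp3: 4 σ bonds, 4 electron-density regions.
C4 — 4 σ bonds. Steric number 4, so sp3.
C5 is sp2: 3 σ bonds, plus one π bond, 3 electron-density regions.
C6: 3 σ bonds, plus one π bond — 3 electron domains, sp2.
C7 has 2 σ bonds, plus two π bonds: steric number 2 → sp.
C8 — 2 σ bonds, plus two π bonds. Steric number 2, so sp.

C1 sp3, C2 sp3, C3 sp3, C4 sp3, C5 sp2, C6 sp2, C7 sp, C8 sp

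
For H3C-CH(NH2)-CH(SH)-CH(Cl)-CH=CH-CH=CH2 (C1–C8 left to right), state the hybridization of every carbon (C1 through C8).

C1 sp3, C2 sp3, C3 sp3, C4 sp3, C5 sp2, C6 sp2, C7 sp2, C8 sp2

C1 carries 4 σ bonds, giving a steric number of 4, so it is sp3.
C2 (4 σ bonds) has steric number 4: sp3.
C3: 4 σ bonds; 4 regions of electron density → sp3.
C4 (4 σ bonds) has steric number 4: sp3.
C5: 3 σ bonds, plus one π bond — 3 electron domains, sp2.
C6 has 3 σ bonds, plus one π bond: steric number 3 → sp2.
C7 — 3 σ bonds, plus one π bond. Steric number 3, so sp2.
C8: 3 σ bonds, plus one π bond; 3 regions of electron density → sp2.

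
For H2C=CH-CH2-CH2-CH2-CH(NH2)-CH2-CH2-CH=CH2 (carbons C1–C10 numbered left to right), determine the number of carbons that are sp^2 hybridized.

4

C1: sp2 ✓
C2: sp2 ✓
C3: sp3
C4: sp3
C5: sp3
C6: sp3
C7: sp3
C8: sp3
C9: sp2 ✓
C10: sp2 ✓
C1, C2, C9, C10 → 4 sp2 carbons.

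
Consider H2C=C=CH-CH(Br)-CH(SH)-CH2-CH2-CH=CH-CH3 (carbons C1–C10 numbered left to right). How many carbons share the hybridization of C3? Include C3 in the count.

C3 is sp2 (one π bond).
C1: sp2 ✓
C2: sp
C3: sp2 ✓
C4: sp3
C5: sp3
C6: sp3
C7: sp3
C8: sp2 ✓
C9: sp2 ✓
C10: sp3
4 carbons are sp2.

4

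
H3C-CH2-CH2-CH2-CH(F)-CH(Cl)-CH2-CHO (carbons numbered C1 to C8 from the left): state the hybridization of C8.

sp^2

C8 is sp2: 3 σ bonds, plus one π bond, 3 electron-density regions.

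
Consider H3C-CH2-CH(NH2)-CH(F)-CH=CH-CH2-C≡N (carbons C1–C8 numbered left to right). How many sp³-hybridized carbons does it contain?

C1: sp3 ✓
C2: sp3 ✓
C3: sp3 ✓
C4: sp3 ✓
C5: sp2
C6: sp2
C7: sp3 ✓
C8: sp
C1, C2, C3, C4, C7 → 5 sp3 carbons.

5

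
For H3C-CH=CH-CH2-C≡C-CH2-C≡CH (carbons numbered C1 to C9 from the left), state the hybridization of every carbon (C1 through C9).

C1 sp3, C2 sp2, C3 sp2, C4 sp3, C5 sp, C6 sp, C7 sp3, C8 sp, C9 sp

C1 — 4 σ bonds. Steric number 4, so sp3.
C2: 3 σ bonds, plus one π bond — 3 electron domains, sp2.
C3 has 3 σ bonds, plus one π bond: steric number 3 → sp2.
C4: 4 σ bonds; 4 regions of electron density → sp3.
C5: 2 σ bonds, plus two π bonds — 2 electron domains, sp.
C6 — 2 σ bonds, plus two π bonds. Steric number 2, so sp.
C7 has 4 σ bonds: steric number 4 → sp3.
C8 is sp: 2 σ bonds, plus two π bonds, 2 electron-density regions.
C9: 2 σ bonds, plus two π bonds; 2 regions of electron density → sp.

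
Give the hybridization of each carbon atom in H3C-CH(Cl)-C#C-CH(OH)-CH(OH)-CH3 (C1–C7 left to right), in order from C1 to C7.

C1 sp3, C2 sp3, C3 sp, C4 sp, C5 sp3, C6 sp3, C7 sp3

C1: 4 σ bonds — 4 electron domains, sp3.
C2 carries 4 σ bonds, giving a steric number of 4, so it is sp3.
C3: 2 σ bonds, plus two π bonds; 2 regions of electron density → sp.
C4 — 2 σ bonds, plus two π bonds. Steric number 2, so sp.
C5: 4 σ bonds; 4 regions of electron density → sp3.
C6 carries 4 σ bonds, giving a steric number of 4, so it is sp3.
C7 has 4 σ bonds: steric number 4 → sp3.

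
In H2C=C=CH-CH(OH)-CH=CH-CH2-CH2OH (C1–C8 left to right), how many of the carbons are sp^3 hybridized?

3

C1: sp2
C2: sp
C3: sp2
C4: sp3 ✓
C5: sp2
C6: sp2
C7: sp3 ✓
C8: sp3 ✓
C4, C7, C8 → 3 sp3 carbons.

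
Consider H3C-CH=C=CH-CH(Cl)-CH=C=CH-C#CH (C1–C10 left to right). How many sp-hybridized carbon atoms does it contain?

C1: sp3
C2: sp2
C3: sp ✓
C4: sp2
C5: sp3
C6: sp2
C7: sp ✓
C8: sp2
C9: sp ✓
C10: sp ✓
C3, C7, C9, C10 → 4 sp carbons.

4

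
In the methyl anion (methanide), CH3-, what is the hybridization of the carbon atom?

sp3

Three σ bonds + one lone pair = steric number 4 → sp3, pyramidal.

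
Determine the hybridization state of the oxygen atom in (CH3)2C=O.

One σ bond + two lone pairs = steric number 3 → sp2.

sp²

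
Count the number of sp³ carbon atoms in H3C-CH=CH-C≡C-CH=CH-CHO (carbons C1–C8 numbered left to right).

1

C1: sp3 ✓
C2: sp2
C3: sp2
C4: sp
C5: sp
C6: sp2
C7: sp2
C8: sp2
C1 → 1 sp3 carbon.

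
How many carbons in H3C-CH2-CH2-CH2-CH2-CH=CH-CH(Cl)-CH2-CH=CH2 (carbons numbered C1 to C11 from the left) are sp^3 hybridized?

7

C1: sp3 ✓
C2: sp3 ✓
C3: sp3 ✓
C4: sp3 ✓
C5: sp3 ✓
C6: sp2
C7: sp2
C8: sp3 ✓
C9: sp3 ✓
C10: sp2
C11: sp2
C1, C2, C3, C4, C5, C8, C9 → 7 sp3 carbons.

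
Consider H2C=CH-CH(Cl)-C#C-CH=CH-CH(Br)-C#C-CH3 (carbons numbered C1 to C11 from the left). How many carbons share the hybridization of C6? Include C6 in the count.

4

C6 is sp2 (one π bond).
C1: sp2 ✓
C2: sp2 ✓
C3: sp3
C4: sp
C5: sp
C6: sp2 ✓
C7: sp2 ✓
C8: sp3
C9: sp
C10: sp
C11: sp3
4 carbons are sp2.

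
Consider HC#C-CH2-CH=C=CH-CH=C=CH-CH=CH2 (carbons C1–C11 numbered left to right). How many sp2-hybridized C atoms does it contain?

C1: sp
C2: sp
C3: sp3
C4: sp2 ✓
C5: sp
C6: sp2 ✓
C7: sp2 ✓
C8: sp
C9: sp2 ✓
C10: sp2 ✓
C11: sp2 ✓
C4, C6, C7, C9, C10, C11 → 6 sp2 carbons.

6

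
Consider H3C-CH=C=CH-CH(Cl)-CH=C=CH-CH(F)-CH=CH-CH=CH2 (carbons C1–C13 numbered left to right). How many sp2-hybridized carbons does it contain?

C1: sp3
C2: sp2 ✓
C3: sp
C4: sp2 ✓
C5: sp3
C6: sp2 ✓
C7: sp
C8: sp2 ✓
C9: sp3
C10: sp2 ✓
C11: sp2 ✓
C12: sp2 ✓
C13: sp2 ✓
C2, C4, C6, C8, C10, C11, C12, C13 → 8 sp2 carbons.

8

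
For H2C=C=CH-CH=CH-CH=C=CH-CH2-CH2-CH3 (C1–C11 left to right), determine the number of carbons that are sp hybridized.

2

C1: sp2
C2: sp ✓
C3: sp2
C4: sp2
C5: sp2
C6: sp2
C7: sp ✓
C8: sp2
C9: sp3
C10: sp3
C11: sp3
C2, C7 → 2 sp carbons.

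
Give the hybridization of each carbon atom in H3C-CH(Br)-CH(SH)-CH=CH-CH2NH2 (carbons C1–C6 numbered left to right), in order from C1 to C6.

C1: 4 σ bonds — 4 electron domains, sp3.
C2: 4 σ bonds; 4 regions of electron density → sp3.
C3 (4 σ bonds) has steric number 4: sp3.
C4 — 3 σ bonds, plus one π bond. Steric number 3, so sp2.
C5 has 3 σ bonds, plus one π bond: steric number 3 → sp2.
C6 is sp3: 4 σ bonds, 4 electron-density regions.

C1 sp3, C2 sp3, C3 sp3, C4 sp2, C5 sp2, C6 sp3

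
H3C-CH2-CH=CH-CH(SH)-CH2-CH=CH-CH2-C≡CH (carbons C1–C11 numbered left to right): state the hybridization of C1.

sp3

C1 — 4 σ bonds. Steric number 4, so sp3.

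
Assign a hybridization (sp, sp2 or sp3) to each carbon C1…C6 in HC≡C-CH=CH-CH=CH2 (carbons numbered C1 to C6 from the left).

C1 carries 2 σ bonds, plus two π bonds, giving a steric number of 2, so it is sp.
C2 has 2 σ bonds, plus two π bonds: steric number 2 → sp.
C3 (3 σ bonds, plus one π bond) has steric number 3: sp2.
C4 — 3 σ bonds, plus one π bond. Steric number 3, so sp2.
C5 (3 σ bonds, plus one π bond) has steric number 3: sp2.
C6 is sp2: 3 σ bonds, plus one π bond, 3 electron-density regions.

C1 sp, C2 sp, C3 sp2, C4 sp2, C5 sp2, C6 sp2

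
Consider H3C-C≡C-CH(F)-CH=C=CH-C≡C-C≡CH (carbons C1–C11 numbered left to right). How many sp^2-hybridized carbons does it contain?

2

C1: sp3
C2: sp
C3: sp
C4: sp3
C5: sp2 ✓
C6: sp
C7: sp2 ✓
C8: sp
C9: sp
C10: sp
C11: sp
C5, C7 → 2 sp2 carbons.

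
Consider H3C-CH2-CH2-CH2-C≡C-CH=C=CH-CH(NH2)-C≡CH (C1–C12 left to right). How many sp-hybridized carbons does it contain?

C1: sp3
C2: sp3
C3: sp3
C4: sp3
C5: sp ✓
C6: sp ✓
C7: sp2
C8: sp ✓
C9: sp2
C10: sp3
C11: sp ✓
C12: sp ✓
C5, C6, C8, C11, C12 → 5 sp carbons.

5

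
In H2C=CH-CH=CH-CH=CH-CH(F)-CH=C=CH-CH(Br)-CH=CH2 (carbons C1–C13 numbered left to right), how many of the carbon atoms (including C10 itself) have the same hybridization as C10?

C10 is sp2 (one π bond).
C1: sp2 ✓
C2: sp2 ✓
C3: sp2 ✓
C4: sp2 ✓
C5: sp2 ✓
C6: sp2 ✓
C7: sp3
C8: sp2 ✓
C9: sp
C10: sp2 ✓
C11: sp3
C12: sp2 ✓
C13: sp2 ✓
10 carbons are sp2.

10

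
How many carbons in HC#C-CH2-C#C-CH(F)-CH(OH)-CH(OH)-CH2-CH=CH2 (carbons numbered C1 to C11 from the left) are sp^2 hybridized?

2

C1: sp
C2: sp
C3: sp3
C4: sp
C5: sp
C6: sp3
C7: sp3
C8: sp3
C9: sp3
C10: sp2 ✓
C11: sp2 ✓
C10, C11 → 2 sp2 carbons.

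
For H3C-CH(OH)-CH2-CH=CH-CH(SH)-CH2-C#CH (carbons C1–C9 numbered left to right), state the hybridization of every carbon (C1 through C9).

C1 — 4 σ bonds. Steric number 4, so sp3.
C2 (4 σ bonds) has steric number 4: sp3.
C3 carries 4 σ bonds, giving a steric number of 4, so it is sp3.
C4 has 3 σ bonds, plus one π bond: steric number 3 → sp2.
C5: 3 σ bonds, plus one π bond; 3 regions of electron density → sp2.
C6: 4 σ bonds; 4 regions of electron density → sp3.
C7 has 4 σ bonds: steric number 4 → sp3.
C8 is sp: 2 σ bonds, plus two π bonds, 2 electron-density regions.
C9 is sp: 2 σ bonds, plus two π bonds, 2 electron-density regions.

C1 sp3, C2 sp3, C3 sp3, C4 sp2, C5 sp2, C6 sp3, C7 sp3, C8 sp, C9 sp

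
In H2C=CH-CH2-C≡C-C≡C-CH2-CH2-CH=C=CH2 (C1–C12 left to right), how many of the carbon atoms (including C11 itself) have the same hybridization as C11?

C11 is sp (two π bonds).
C1: sp2
C2: sp2
C3: sp3
C4: sp ✓
C5: sp ✓
C6: sp ✓
C7: sp ✓
C8: sp3
C9: sp3
C10: sp2
C11: sp ✓
C12: sp2
5 carbons are sp.

5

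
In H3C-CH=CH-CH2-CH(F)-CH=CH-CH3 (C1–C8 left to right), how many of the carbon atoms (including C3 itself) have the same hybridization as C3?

C3 is sp2 (one π bond).
C1: sp3
C2: sp2 ✓
C3: sp2 ✓
C4: sp3
C5: sp3
C6: sp2 ✓
C7: sp2 ✓
C8: sp3
4 carbons are sp2.

4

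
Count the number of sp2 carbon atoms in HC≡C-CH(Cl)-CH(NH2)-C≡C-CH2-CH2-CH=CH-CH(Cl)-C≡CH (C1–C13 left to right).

C1: sp
C2: sp
C3: sp3
C4: sp3
C5: sp
C6: sp
C7: sp3
C8: sp3
C9: sp2 ✓
C10: sp2 ✓
C11: sp3
C12: sp
C13: sp
C9, C10 → 2 sp2 carbons.

2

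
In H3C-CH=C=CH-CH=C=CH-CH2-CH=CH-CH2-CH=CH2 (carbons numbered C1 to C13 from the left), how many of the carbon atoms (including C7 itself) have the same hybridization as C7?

8

C7 is sp2 (one π bond).
C1: sp3
C2: sp2 ✓
C3: sp
C4: sp2 ✓
C5: sp2 ✓
C6: sp
C7: sp2 ✓
C8: sp3
C9: sp2 ✓
C10: sp2 ✓
C11: sp3
C12: sp2 ✓
C13: sp2 ✓
8 carbons are sp2.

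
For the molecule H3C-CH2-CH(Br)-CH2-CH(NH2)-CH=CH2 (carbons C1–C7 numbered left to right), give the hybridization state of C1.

sp^3

C1 carries 4 σ bonds, giving a steric number of 4, so it is sp3.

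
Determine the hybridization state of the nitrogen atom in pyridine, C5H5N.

sp2

N has two σ bonds and one lone pair in the ring plane (steric number 3 → sp2); its p orbital contributes one electron to the aromatic π system via the C=N double bond.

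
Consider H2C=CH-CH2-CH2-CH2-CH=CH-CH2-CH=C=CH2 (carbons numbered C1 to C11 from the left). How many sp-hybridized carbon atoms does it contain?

1

C1: sp2
C2: sp2
C3: sp3
C4: sp3
C5: sp3
C6: sp2
C7: sp2
C8: sp3
C9: sp2
C10: sp ✓
C11: sp2
C10 → 1 sp carbon.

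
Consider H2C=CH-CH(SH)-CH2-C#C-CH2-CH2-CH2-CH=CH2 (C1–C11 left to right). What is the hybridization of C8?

C8: 4 σ bonds; 4 regions of electron density → sp3.

sp^3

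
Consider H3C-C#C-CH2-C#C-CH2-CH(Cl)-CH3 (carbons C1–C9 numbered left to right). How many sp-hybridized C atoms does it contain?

C1: sp3
C2: sp ✓
C3: sp ✓
C4: sp3
C5: sp ✓
C6: sp ✓
C7: sp3
C8: sp3
C9: sp3
C2, C3, C5, C6 → 4 sp carbons.

4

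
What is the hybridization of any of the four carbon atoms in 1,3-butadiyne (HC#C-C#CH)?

Every carbon is part of a C≡C triple bond: two σ regions → sp.

sp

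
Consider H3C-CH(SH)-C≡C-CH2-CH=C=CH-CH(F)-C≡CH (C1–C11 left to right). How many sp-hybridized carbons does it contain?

C1: sp3
C2: sp3
C3: sp ✓
C4: sp ✓
C5: sp3
C6: sp2
C7: sp ✓
C8: sp2
C9: sp3
C10: sp ✓
C11: sp ✓
C3, C4, C7, C10, C11 → 5 sp carbons.

5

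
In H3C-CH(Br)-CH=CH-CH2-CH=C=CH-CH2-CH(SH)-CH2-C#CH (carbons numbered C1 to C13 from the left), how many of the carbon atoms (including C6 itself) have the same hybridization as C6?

C6 is sp2 (one π bond).
C1: sp3
C2: sp3
C3: sp2 ✓
C4: sp2 ✓
C5: sp3
C6: sp2 ✓
C7: sp
C8: sp2 ✓
C9: sp3
C10: sp3
C11: sp3
C12: sp
C13: sp
4 carbons are sp2.

4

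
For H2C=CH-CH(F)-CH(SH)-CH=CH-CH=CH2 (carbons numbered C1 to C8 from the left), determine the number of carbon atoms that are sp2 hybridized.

6

C1: sp2 ✓
C2: sp2 ✓
C3: sp3
C4: sp3
C5: sp2 ✓
C6: sp2 ✓
C7: sp2 ✓
C8: sp2 ✓
C1, C2, C5, C6, C7, C8 → 6 sp2 carbons.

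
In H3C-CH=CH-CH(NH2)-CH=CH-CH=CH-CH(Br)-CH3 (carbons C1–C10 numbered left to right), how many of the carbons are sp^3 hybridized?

4

C1: sp3 ✓
C2: sp2
C3: sp2
C4: sp3 ✓
C5: sp2
C6: sp2
C7: sp2
C8: sp2
C9: sp3 ✓
C10: sp3 ✓
C1, C4, C9, C10 → 4 sp3 carbons.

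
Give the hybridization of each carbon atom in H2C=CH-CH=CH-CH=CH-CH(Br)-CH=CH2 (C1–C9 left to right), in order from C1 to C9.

C1 sp2, C2 sp2, C3 sp2, C4 sp2, C5 sp2, C6 sp2, C7 sp3, C8 sp2, C9 sp2

C1 — 3 σ bonds, plus one π bond. Steric number 3, so sp2.
C2 has 3 σ bonds, plus one π bond: steric number 3 → sp2.
C3 (3 σ bonds, plus one π bond) has steric number 3: sp2.
C4 is sp2: 3 σ bonds, plus one π bond, 3 electron-density regions.
C5 has 3 σ bonds, plus one π bond: steric number 3 → sp2.
C6 — 3 σ bonds, plus one π bond. Steric number 3, so sp2.
C7: 4 σ bonds — 4 electron domains, sp3.
C8 is sp2: 3 σ bonds, plus one π bond, 3 electron-density regions.
C9 is sp2: 3 σ bonds, plus one π bond, 3 electron-density regions.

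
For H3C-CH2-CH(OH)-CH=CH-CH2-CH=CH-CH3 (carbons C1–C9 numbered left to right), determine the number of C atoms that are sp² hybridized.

4

C1: sp3
C2: sp3
C3: sp3
C4: sp2 ✓
C5: sp2 ✓
C6: sp3
C7: sp2 ✓
C8: sp2 ✓
C9: sp3
C4, C5, C7, C8 → 4 sp2 carbons.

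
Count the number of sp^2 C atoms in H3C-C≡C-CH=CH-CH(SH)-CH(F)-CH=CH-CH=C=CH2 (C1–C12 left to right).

6

C1: sp3
C2: sp
C3: sp
C4: sp2 ✓
C5: sp2 ✓
C6: sp3
C7: sp3
C8: sp2 ✓
C9: sp2 ✓
C10: sp2 ✓
C11: sp
C12: sp2 ✓
C4, C5, C8, C9, C10, C12 → 6 sp2 carbons.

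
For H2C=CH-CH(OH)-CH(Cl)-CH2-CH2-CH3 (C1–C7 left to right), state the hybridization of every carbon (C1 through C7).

C1 sp2, C2 sp2, C3 sp3, C4 sp3, C5 sp3, C6 sp3, C7 sp3

C1 carries 3 σ bonds, plus one π bond, giving a steric number of 3, so it is sp2.
C2: 3 σ bonds, plus one π bond — 3 electron domains, sp2.
C3 has 4 σ bonds: steric number 4 → sp3.
C4 (4 σ bonds) has steric number 4: sp3.
C5 is sp3: 4 σ bonds, 4 electron-density regions.
C6 — 4 σ bonds. Steric number 4, so sp3.
C7 has 4 σ bonds: steric number 4 → sp3.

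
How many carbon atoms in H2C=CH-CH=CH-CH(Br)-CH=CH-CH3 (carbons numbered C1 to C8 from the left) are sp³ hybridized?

2

C1: sp2
C2: sp2
C3: sp2
C4: sp2
C5: sp3 ✓
C6: sp2
C7: sp2
C8: sp3 ✓
C5, C8 → 2 sp3 carbons.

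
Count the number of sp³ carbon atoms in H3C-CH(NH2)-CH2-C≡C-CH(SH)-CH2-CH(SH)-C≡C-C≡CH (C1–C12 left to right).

6

C1: sp3 ✓
C2: sp3 ✓
C3: sp3 ✓
C4: sp
C5: sp
C6: sp3 ✓
C7: sp3 ✓
C8: sp3 ✓
C9: sp
C10: sp
C11: sp
C12: sp
C1, C2, C3, C6, C7, C8 → 6 sp3 carbons.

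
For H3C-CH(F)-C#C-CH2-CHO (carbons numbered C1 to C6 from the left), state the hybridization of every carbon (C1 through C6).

C1 sp3, C2 sp3, C3 sp, C4 sp, C5 sp3, C6 sp2

C1 (4 σ bonds) has steric number 4: sp3.
C2 has 4 σ bonds: steric number 4 → sp3.
C3: 2 σ bonds, plus two π bonds — 2 electron domains, sp.
C4 — 2 σ bonds, plus two π bonds. Steric number 2, so sp.
C5: 4 σ bonds; 4 regions of electron density → sp3.
C6 carries 3 σ bonds, plus one π bond, giving a steric number of 3, so it is sp2.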